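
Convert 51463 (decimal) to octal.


Divide by 8 repeatedly:
51463 ÷ 8 = 6432 remainder 7
6432 ÷ 8 = 804 remainder 0
804 ÷ 8 = 100 remainder 4
100 ÷ 8 = 12 remainder 4
12 ÷ 8 = 1 remainder 4
1 ÷ 8 = 0 remainder 1
Reading remainders bottom-up:
= 0o144407


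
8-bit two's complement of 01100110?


Original: 01100110
Step 1 - Invert all bits: 10011001
Step 2 - Add 1: 10011001 + 1
= 10011010 (represents -102)


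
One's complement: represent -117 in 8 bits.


Original: 01110101
Invert all bits:
  bit 0: 0 → 1
  bit 1: 1 → 0
  bit 2: 1 → 0
  bit 3: 1 → 0
  bit 4: 0 → 1
  bit 5: 1 → 0
  bit 6: 0 → 1
  bit 7: 1 → 0
= 10001010


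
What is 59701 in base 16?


Divide by 16 repeatedly:
59701 ÷ 16 = 3731 remainder 5 (5)
3731 ÷ 16 = 233 remainder 3 (3)
233 ÷ 16 = 14 remainder 9 (9)
14 ÷ 16 = 0 remainder 14 (E)
Reading remainders bottom-up:
= 0xE935


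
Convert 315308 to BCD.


Each digit → 4-bit binary:
  3 → 0011
  1 → 0001
  5 → 0101
  3 → 0011
  0 → 0000
  8 → 1000
= 0011 0001 0101 0011 0000 1000


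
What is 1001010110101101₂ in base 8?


Group into 3-bit groups: 001001010110101101
  001 = 1
  001 = 1
  010 = 2
  110 = 6
  101 = 5
  101 = 5
= 0o112655


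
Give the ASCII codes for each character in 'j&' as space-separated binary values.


String: 'j&'  (2 characters)
Per-character ASCII lookup:
  'j': lowercase starts at 97: 'j' = 97 + 9 = 106 → 1101010
  '&': special character: '&' = 38 → 100110
= 1101010 100110


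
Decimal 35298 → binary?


Divide by 2 repeatedly:
35298 ÷ 2 = 17649 remainder 0
17649 ÷ 2 = 8824 remainder 1
8824 ÷ 2 = 4412 remainder 0
4412 ÷ 2 = 2206 remainder 0
2206 ÷ 2 = 1103 remainder 0
1103 ÷ 2 = 551 remainder 1
551 ÷ 2 = 275 remainder 1
275 ÷ 2 = 137 remainder 1
137 ÷ 2 = 68 remainder 1
68 ÷ 2 = 34 remainder 0
34 ÷ 2 = 17 remainder 0
17 ÷ 2 = 8 remainder 1
8 ÷ 2 = 4 remainder 0
4 ÷ 2 = 2 remainder 0
2 ÷ 2 = 1 remainder 0
1 ÷ 2 = 0 remainder 1
Reading remainders bottom-up:
= 1000100111100010


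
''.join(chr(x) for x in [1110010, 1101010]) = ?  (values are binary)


Codes (binary): 1110010 1101010
Per-code ASCII lookup:
  1110010 = 114  (range 97-122: lowercase, 114 - 97 = 17) → 'r'
  1101010 = 106  (range 97-122: lowercase, 106 - 97 = 9) → 'j'
= 'rj'


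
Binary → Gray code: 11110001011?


Binary: 11110001011
Gray code: G = B XOR (B >> 1)
B >> 1 = 01111000101
11110001011 XOR 01111000101:
  1 XOR 0 = 1
  1 XOR 1 = 0
  1 XOR 1 = 0
  1 XOR 1 = 0
  0 XOR 1 = 1
  0 XOR 0 = 0
  0 XOR 0 = 0
  1 XOR 0 = 1
  0 XOR 1 = 1
  1 XOR 0 = 1
  1 XOR 1 = 0
= 10001001110


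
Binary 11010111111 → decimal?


Positional values:
Bit 0: 1 × 2^0 = 1
Bit 1: 1 × 2^1 = 2
Bit 2: 1 × 2^2 = 4
Bit 3: 1 × 2^3 = 8
Bit 4: 1 × 2^4 = 16
Bit 5: 1 × 2^5 = 32
Bit 7: 1 × 2^7 = 128
Bit 9: 1 × 2^9 = 512
Bit 10: 1 × 2^10 = 1024
Sum = 1 + 2 + 4 + 8 + 16 + 32 + 128 + 512 + 1024
= 1727


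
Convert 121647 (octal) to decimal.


Positional values:
Position 0: 7 × 8^0 = 7
Position 1: 4 × 8^1 = 32
Position 2: 6 × 8^2 = 384
Position 3: 1 × 8^3 = 512
Position 4: 2 × 8^4 = 8192
Position 5: 1 × 8^5 = 32768
Sum = 7 + 32 + 384 + 512 + 8192 + 32768
= 41895


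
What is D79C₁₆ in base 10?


Positional values:
Position 0: C × 16^0 = 12 × 1 = 12
Position 1: 9 × 16^1 = 9 × 16 = 144
Position 2: 7 × 16^2 = 7 × 256 = 1792
Position 3: D × 16^3 = 13 × 4096 = 53248
Sum = 12 + 144 + 1792 + 53248
= 55196


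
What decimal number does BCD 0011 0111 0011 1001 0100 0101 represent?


Each 4-bit group → digit:
  0011 → 3
  0111 → 7
  0011 → 3
  1001 → 9
  0100 → 4
  0101 → 5
= 373945


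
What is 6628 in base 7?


Divide by 7 repeatedly:
6628 ÷ 7 = 946 remainder 6
946 ÷ 7 = 135 remainder 1
135 ÷ 7 = 19 remainder 2
19 ÷ 7 = 2 remainder 5
2 ÷ 7 = 0 remainder 2
Reading remainders bottom-up:
= 25216


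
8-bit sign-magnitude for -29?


Sign bit: 1 (negative)
Magnitude: 29 = 0011101
= 10011101


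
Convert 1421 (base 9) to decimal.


Positional values (base 9):
  1 × 9^0 = 1 × 1 = 1
  2 × 9^1 = 2 × 9 = 18
  4 × 9^2 = 4 × 81 = 324
  1 × 9^3 = 1 × 729 = 729
Sum = 1 + 18 + 324 + 729
= 1072


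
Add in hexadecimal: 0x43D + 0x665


Align and add column by column (LSB to MSB, each column mod 16 with carry):
  043D
+ 0665
  ----
  col 0: D(13) + 5(5) + 0 (carry in) = 18 → 2(2), carry out 1
  col 1: 3(3) + 6(6) + 1 (carry in) = 10 → A(10), carry out 0
  col 2: 4(4) + 6(6) + 0 (carry in) = 10 → A(10), carry out 0
  col 3: 0(0) + 0(0) + 0 (carry in) = 0 → 0(0), carry out 0
Reading digits MSB→LSB: 0AA2
Strip leading zeros: AA2
= 0xAA2


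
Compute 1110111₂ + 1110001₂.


Align and add column by column (LSB to MSB, carry propagating):
  01110111
+ 01110001
  --------
  col 0: 1 + 1 + 0 (carry in) = 2 → bit 0, carry out 1
  col 1: 1 + 0 + 1 (carry in) = 2 → bit 0, carry out 1
  col 2: 1 + 0 + 1 (carry in) = 2 → bit 0, carry out 1
  col 3: 0 + 0 + 1 (carry in) = 1 → bit 1, carry out 0
  col 4: 1 + 1 + 0 (carry in) = 2 → bit 0, carry out 1
  col 5: 1 + 1 + 1 (carry in) = 3 → bit 1, carry out 1
  col 6: 1 + 1 + 1 (carry in) = 3 → bit 1, carry out 1
  col 7: 0 + 0 + 1 (carry in) = 1 → bit 1, carry out 0
Reading bits MSB→LSB: 11101000
Strip leading zeros: 11101000
= 11101000


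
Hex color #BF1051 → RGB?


Hex: #BF1051
R = BF₁₆ = 191
G = 10₁₆ = 16
B = 51₁₆ = 81
= RGB(191, 16, 81)


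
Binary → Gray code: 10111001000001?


Binary: 10111001000001
Gray code: G = B XOR (B >> 1)
B >> 1 = 01011100100000
10111001000001 XOR 01011100100000:
  1 XOR 0 = 1
  0 XOR 1 = 1
  1 XOR 0 = 1
  1 XOR 1 = 0
  1 XOR 1 = 0
  0 XOR 1 = 1
  0 XOR 0 = 0
  1 XOR 0 = 1
  0 XOR 1 = 1
  0 XOR 0 = 0
  0 XOR 0 = 0
  0 XOR 0 = 0
  0 XOR 0 = 0
  1 XOR 0 = 1
= 11100101100001


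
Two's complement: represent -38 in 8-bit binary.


Original: 00100110
Step 1 - Invert all bits: 11011001
Step 2 - Add 1: 11011001 + 1
= 11011010 (represents -38)


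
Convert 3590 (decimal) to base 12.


Divide by 12 repeatedly:
3590 ÷ 12 = 299 remainder 2
299 ÷ 12 = 24 remainder 11
24 ÷ 12 = 2 remainder 0
2 ÷ 12 = 0 remainder 2
Reading remainders bottom-up:
= 20B2


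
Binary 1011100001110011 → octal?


Group into 3-bit groups: 001011100001110011
  001 = 1
  011 = 3
  100 = 4
  001 = 1
  110 = 6
  011 = 3
= 0o134163


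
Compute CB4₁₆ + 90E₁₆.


Align and add column by column (LSB to MSB, each column mod 16 with carry):
  0CB4
+ 090E
  ----
  col 0: 4(4) + E(14) + 0 (carry in) = 18 → 2(2), carry out 1
  col 1: B(11) + 0(0) + 1 (carry in) = 12 → C(12), carry out 0
  col 2: C(12) + 9(9) + 0 (carry in) = 21 → 5(5), carry out 1
  col 3: 0(0) + 0(0) + 1 (carry in) = 1 → 1(1), carry out 0
Reading digits MSB→LSB: 15C2
Strip leading zeros: 15C2
= 0x15C2


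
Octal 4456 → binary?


Each octal digit → 3 binary bits:
  4 = 100
  4 = 100
  5 = 101
  6 = 110
Concatenate: 100 100 101 110
= 100100101110


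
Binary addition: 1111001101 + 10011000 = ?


Align and add column by column (LSB to MSB, carry propagating):
  01111001101
+ 00010011000
  -----------
  col 0: 1 + 0 + 0 (carry in) = 1 → bit 1, carry out 0
  col 1: 0 + 0 + 0 (carry in) = 0 → bit 0, carry out 0
  col 2: 1 + 0 + 0 (carry in) = 1 → bit 1, carry out 0
  col 3: 1 + 1 + 0 (carry in) = 2 → bit 0, carry out 1
  col 4: 0 + 1 + 1 (carry in) = 2 → bit 0, carry out 1
  col 5: 0 + 0 + 1 (carry in) = 1 → bit 1, carry out 0
  col 6: 1 + 0 + 0 (carry in) = 1 → bit 1, carry out 0
  col 7: 1 + 1 + 0 (carry in) = 2 → bit 0, carry out 1
  col 8: 1 + 0 + 1 (carry in) = 2 → bit 0, carry out 1
  col 9: 1 + 0 + 1 (carry in) = 2 → bit 0, carry out 1
  col 10: 0 + 0 + 1 (carry in) = 1 → bit 1, carry out 0
Reading bits MSB→LSB: 10001100101
Strip leading zeros: 10001100101
= 10001100101


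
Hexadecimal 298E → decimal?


Positional values:
Position 0: E × 16^0 = 14 × 1 = 14
Position 1: 8 × 16^1 = 8 × 16 = 128
Position 2: 9 × 16^2 = 9 × 256 = 2304
Position 3: 2 × 16^3 = 2 × 4096 = 8192
Sum = 14 + 128 + 2304 + 8192
= 10638


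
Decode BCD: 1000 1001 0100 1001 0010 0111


Each 4-bit group → digit:
  1000 → 8
  1001 → 9
  0100 → 4
  1001 → 9
  0010 → 2
  0111 → 7
= 894927


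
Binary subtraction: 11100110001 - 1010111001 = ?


Align and subtract column by column (LSB to MSB, borrowing when needed):
  11100110001
- 01010111001
  -----------
  col 0: (1 - 0 borrow-in) - 1 → 1 - 1 = 0, borrow out 0
  col 1: (0 - 0 borrow-in) - 0 → 0 - 0 = 0, borrow out 0
  col 2: (0 - 0 borrow-in) - 0 → 0 - 0 = 0, borrow out 0
  col 3: (0 - 0 borrow-in) - 1 → borrow from next column: (0+2) - 1 = 1, borrow out 1
  col 4: (1 - 1 borrow-in) - 1 → borrow from next column: (0+2) - 1 = 1, borrow out 1
  col 5: (1 - 1 borrow-in) - 1 → borrow from next column: (0+2) - 1 = 1, borrow out 1
  col 6: (0 - 1 borrow-in) - 0 → borrow from next column: (-1+2) - 0 = 1, borrow out 1
  col 7: (0 - 1 borrow-in) - 1 → borrow from next column: (-1+2) - 1 = 0, borrow out 1
  col 8: (1 - 1 borrow-in) - 0 → 0 - 0 = 0, borrow out 0
  col 9: (1 - 0 borrow-in) - 1 → 1 - 1 = 0, borrow out 0
  col 10: (1 - 0 borrow-in) - 0 → 1 - 0 = 1, borrow out 0
Reading bits MSB→LSB: 10001111000
Strip leading zeros: 10001111000
= 10001111000


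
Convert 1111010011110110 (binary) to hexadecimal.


Group into 4-bit nibbles: 1111010011110110
  1111 = F
  0100 = 4
  1111 = F
  0110 = 6
= 0xF4F6


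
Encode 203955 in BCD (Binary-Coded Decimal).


Each digit → 4-bit binary:
  2 → 0010
  0 → 0000
  3 → 0011
  9 → 1001
  5 → 0101
  5 → 0101
= 0010 0000 0011 1001 0101 0101


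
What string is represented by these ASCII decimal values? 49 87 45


Codes (decimal): 49 87 45
Per-code ASCII lookup:
  49  (range 48-57: digits, 49 - 48 = 1) → '1'
  87  (range 65-90: uppercase, 87 - 65 = 22) → 'W'
  45  (special character) → '-'
= '1W-'


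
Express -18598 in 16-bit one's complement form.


Original: 0100100010100110
Invert all bits:
  bit 0: 0 → 1
  bit 1: 1 → 0
  bit 2: 0 → 1
  bit 3: 0 → 1
  bit 4: 1 → 0
  bit 5: 0 → 1
  bit 6: 0 → 1
  bit 7: 0 → 1
  bit 8: 1 → 0
  bit 9: 0 → 1
  bit 10: 1 → 0
  bit 11: 0 → 1
  bit 12: 0 → 1
  bit 13: 1 → 0
  bit 14: 1 → 0
  bit 15: 0 → 1
= 1011011101011001


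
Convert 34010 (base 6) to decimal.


Positional values (base 6):
  0 × 6^0 = 0 × 1 = 0
  1 × 6^1 = 1 × 6 = 6
  0 × 6^2 = 0 × 36 = 0
  4 × 6^3 = 4 × 216 = 864
  3 × 6^4 = 3 × 1296 = 3888
Sum = 0 + 6 + 0 + 864 + 3888
= 4758


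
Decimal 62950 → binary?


Divide by 2 repeatedly:
62950 ÷ 2 = 31475 remainder 0
31475 ÷ 2 = 15737 remainder 1
15737 ÷ 2 = 7868 remainder 1
7868 ÷ 2 = 3934 remainder 0
3934 ÷ 2 = 1967 remainder 0
1967 ÷ 2 = 983 remainder 1
983 ÷ 2 = 491 remainder 1
491 ÷ 2 = 245 remainder 1
245 ÷ 2 = 122 remainder 1
122 ÷ 2 = 61 remainder 0
61 ÷ 2 = 30 remainder 1
30 ÷ 2 = 15 remainder 0
15 ÷ 2 = 7 remainder 1
7 ÷ 2 = 3 remainder 1
3 ÷ 2 = 1 remainder 1
1 ÷ 2 = 0 remainder 1
Reading remainders bottom-up:
= 1111010111100110


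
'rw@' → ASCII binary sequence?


String: 'rw@'  (3 characters)
Per-character ASCII lookup:
  'r': lowercase starts at 97: 'r' = 97 + 17 = 114 → 1110010
  'w': lowercase starts at 97: 'w' = 97 + 22 = 119 → 1110111
  '@': special character: '@' = 64 → 1000000
= 1110010 1110111 1000000


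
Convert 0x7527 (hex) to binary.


Each hex digit → 4 binary bits:
  7 = 0111
  5 = 0101
  2 = 0010
  7 = 0111
Concatenate: 0111 0101 0010 0111
= 0111010100100111


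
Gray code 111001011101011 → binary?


Gray code: 111001011101011
MSB stays the same: 1
Each subsequent bit = prev_binary XOR current_gray:
  B[1] = 1 XOR 1 = 0
  B[2] = 0 XOR 1 = 1
  B[3] = 1 XOR 0 = 1
  B[4] = 1 XOR 0 = 1
  B[5] = 1 XOR 1 = 0
  B[6] = 0 XOR 0 = 0
  B[7] = 0 XOR 1 = 1
  B[8] = 1 XOR 1 = 0
  B[9] = 0 XOR 1 = 1
  B[10] = 1 XOR 0 = 1
  B[11] = 1 XOR 1 = 0
  B[12] = 0 XOR 0 = 0
  B[13] = 0 XOR 1 = 1
  B[14] = 1 XOR 1 = 0
= 101110010110010 (23730 decimal)


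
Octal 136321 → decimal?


Positional values:
Position 0: 1 × 8^0 = 1
Position 1: 2 × 8^1 = 16
Position 2: 3 × 8^2 = 192
Position 3: 6 × 8^3 = 3072
Position 4: 3 × 8^4 = 12288
Position 5: 1 × 8^5 = 32768
Sum = 1 + 16 + 192 + 3072 + 12288 + 32768
= 48337


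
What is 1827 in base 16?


Divide by 16 repeatedly:
1827 ÷ 16 = 114 remainder 3 (3)
114 ÷ 16 = 7 remainder 2 (2)
7 ÷ 16 = 0 remainder 7 (7)
Reading remainders bottom-up:
= 0x723


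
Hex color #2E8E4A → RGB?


Hex: #2E8E4A
R = 2E₁₆ = 46
G = 8E₁₆ = 142
B = 4A₁₆ = 74
= RGB(46, 142, 74)


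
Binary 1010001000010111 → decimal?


Positional values:
Bit 0: 1 × 2^0 = 1
Bit 1: 1 × 2^1 = 2
Bit 2: 1 × 2^2 = 4
Bit 4: 1 × 2^4 = 16
Bit 9: 1 × 2^9 = 512
Bit 13: 1 × 2^13 = 8192
Bit 15: 1 × 2^15 = 32768
Sum = 1 + 2 + 4 + 16 + 512 + 8192 + 32768
= 41495


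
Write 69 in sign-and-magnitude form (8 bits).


Sign bit: 0 (positive)
Magnitude: 69 = 1000101
= 01000101


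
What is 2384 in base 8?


Divide by 8 repeatedly:
2384 ÷ 8 = 298 remainder 0
298 ÷ 8 = 37 remainder 2
37 ÷ 8 = 4 remainder 5
4 ÷ 8 = 0 remainder 4
Reading remainders bottom-up:
= 0o4520


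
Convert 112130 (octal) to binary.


Each octal digit → 3 binary bits:
  1 = 001
  1 = 001
  2 = 010
  1 = 001
  3 = 011
  0 = 000
Concatenate: 001 001 010 001 011 000
= 001001010001011000


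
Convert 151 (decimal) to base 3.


Divide by 3 repeatedly:
151 ÷ 3 = 50 remainder 1
50 ÷ 3 = 16 remainder 2
16 ÷ 3 = 5 remainder 1
5 ÷ 3 = 1 remainder 2
1 ÷ 3 = 0 remainder 1
Reading remainders bottom-up:
= 12121


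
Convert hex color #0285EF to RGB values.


Hex: #0285EF
R = 02₁₆ = 2
G = 85₁₆ = 133
B = EF₁₆ = 239
= RGB(2, 133, 239)


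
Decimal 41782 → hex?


Divide by 16 repeatedly:
41782 ÷ 16 = 2611 remainder 6 (6)
2611 ÷ 16 = 163 remainder 3 (3)
163 ÷ 16 = 10 remainder 3 (3)
10 ÷ 16 = 0 remainder 10 (A)
Reading remainders bottom-up:
= 0xA336


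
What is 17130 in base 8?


Divide by 8 repeatedly:
17130 ÷ 8 = 2141 remainder 2
2141 ÷ 8 = 267 remainder 5
267 ÷ 8 = 33 remainder 3
33 ÷ 8 = 4 remainder 1
4 ÷ 8 = 0 remainder 4
Reading remainders bottom-up:
= 0o41352


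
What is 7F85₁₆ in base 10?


Positional values:
Position 0: 5 × 16^0 = 5 × 1 = 5
Position 1: 8 × 16^1 = 8 × 16 = 128
Position 2: F × 16^2 = 15 × 256 = 3840
Position 3: 7 × 16^3 = 7 × 4096 = 28672
Sum = 5 + 128 + 3840 + 28672
= 32645


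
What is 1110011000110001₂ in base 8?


Group into 3-bit groups: 001110011000110001
  001 = 1
  110 = 6
  011 = 3
  000 = 0
  110 = 6
  001 = 1
= 0o163061


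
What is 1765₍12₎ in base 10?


Positional values (base 12):
  5 × 12^0 = 5 × 1 = 5
  6 × 12^1 = 6 × 12 = 72
  7 × 12^2 = 7 × 144 = 1008
  1 × 12^3 = 1 × 1728 = 1728
Sum = 5 + 72 + 1008 + 1728
= 2813


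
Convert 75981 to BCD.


Each digit → 4-bit binary:
  7 → 0111
  5 → 0101
  9 → 1001
  8 → 1000
  1 → 0001
= 0111 0101 1001 1000 0001


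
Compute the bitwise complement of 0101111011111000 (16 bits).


Original: 0101111011111000
Invert all bits:
  bit 0: 0 → 1
  bit 1: 1 → 0
  bit 2: 0 → 1
  bit 3: 1 → 0
  bit 4: 1 → 0
  bit 5: 1 → 0
  bit 6: 1 → 0
  bit 7: 0 → 1
  bit 8: 1 → 0
  bit 9: 1 → 0
  bit 10: 1 → 0
  bit 11: 1 → 0
  bit 12: 1 → 0
  bit 13: 0 → 1
  bit 14: 0 → 1
  bit 15: 0 → 1
= 1010000100000111


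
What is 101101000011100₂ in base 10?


Positional values:
Bit 2: 1 × 2^2 = 4
Bit 3: 1 × 2^3 = 8
Bit 4: 1 × 2^4 = 16
Bit 9: 1 × 2^9 = 512
Bit 11: 1 × 2^11 = 2048
Bit 12: 1 × 2^12 = 4096
Bit 14: 1 × 2^14 = 16384
Sum = 4 + 8 + 16 + 512 + 2048 + 4096 + 16384
= 23068


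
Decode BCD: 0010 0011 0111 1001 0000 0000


Each 4-bit group → digit:
  0010 → 2
  0011 → 3
  0111 → 7
  1001 → 9
  0000 → 0
  0000 → 0
= 237900


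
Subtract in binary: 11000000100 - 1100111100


Align and subtract column by column (LSB to MSB, borrowing when needed):
  11000000100
- 01100111100
  -----------
  col 0: (0 - 0 borrow-in) - 0 → 0 - 0 = 0, borrow out 0
  col 1: (0 - 0 borrow-in) - 0 → 0 - 0 = 0, borrow out 0
  col 2: (1 - 0 borrow-in) - 1 → 1 - 1 = 0, borrow out 0
  col 3: (0 - 0 borrow-in) - 1 → borrow from next column: (0+2) - 1 = 1, borrow out 1
  col 4: (0 - 1 borrow-in) - 1 → borrow from next column: (-1+2) - 1 = 0, borrow out 1
  col 5: (0 - 1 borrow-in) - 1 → borrow from next column: (-1+2) - 1 = 0, borrow out 1
  col 6: (0 - 1 borrow-in) - 0 → borrow from next column: (-1+2) - 0 = 1, borrow out 1
  col 7: (0 - 1 borrow-in) - 0 → borrow from next column: (-1+2) - 0 = 1, borrow out 1
  col 8: (0 - 1 borrow-in) - 1 → borrow from next column: (-1+2) - 1 = 0, borrow out 1
  col 9: (1 - 1 borrow-in) - 1 → borrow from next column: (0+2) - 1 = 1, borrow out 1
  col 10: (1 - 1 borrow-in) - 0 → 0 - 0 = 0, borrow out 0
Reading bits MSB→LSB: 01011001000
Strip leading zeros: 1011001000
= 1011001000


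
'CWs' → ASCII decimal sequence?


String: 'CWs'  (3 characters)
Per-character ASCII lookup:
  'C': uppercase starts at 65: 'C' = 65 + 2 = 67
  'W': uppercase starts at 65: 'W' = 65 + 22 = 87
  's': lowercase starts at 97: 's' = 97 + 18 = 115
= 67 87 115


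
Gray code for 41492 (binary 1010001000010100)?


Binary: 1010001000010100
Gray code: G = B XOR (B >> 1)
B >> 1 = 0101000100001010
1010001000010100 XOR 0101000100001010:
  1 XOR 0 = 1
  0 XOR 1 = 1
  1 XOR 0 = 1
  0 XOR 1 = 1
  0 XOR 0 = 0
  0 XOR 0 = 0
  1 XOR 0 = 1
  0 XOR 1 = 1
  0 XOR 0 = 0
  0 XOR 0 = 0
  0 XOR 0 = 0
  1 XOR 0 = 1
  0 XOR 1 = 1
  1 XOR 0 = 1
  0 XOR 1 = 1
  0 XOR 0 = 0
= 1111001100011110


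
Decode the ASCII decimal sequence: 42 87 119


Codes (decimal): 42 87 119
Per-code ASCII lookup:
  42  (special character) → '*'
  87  (range 65-90: uppercase, 87 - 65 = 22) → 'W'
  119  (range 97-122: lowercase, 119 - 97 = 22) → 'w'
= '*Ww'


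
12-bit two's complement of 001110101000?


Original: 001110101000
Step 1 - Invert all bits: 110001010111
Step 2 - Add 1: 110001010111 + 1
= 110001011000 (represents -936)


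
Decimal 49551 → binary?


Divide by 2 repeatedly:
49551 ÷ 2 = 24775 remainder 1
24775 ÷ 2 = 12387 remainder 1
12387 ÷ 2 = 6193 remainder 1
6193 ÷ 2 = 3096 remainder 1
3096 ÷ 2 = 1548 remainder 0
1548 ÷ 2 = 774 remainder 0
774 ÷ 2 = 387 remainder 0
387 ÷ 2 = 193 remainder 1
193 ÷ 2 = 96 remainder 1
96 ÷ 2 = 48 remainder 0
48 ÷ 2 = 24 remainder 0
24 ÷ 2 = 12 remainder 0
12 ÷ 2 = 6 remainder 0
6 ÷ 2 = 3 remainder 0
3 ÷ 2 = 1 remainder 1
1 ÷ 2 = 0 remainder 1
Reading remainders bottom-up:
= 1100000110001111


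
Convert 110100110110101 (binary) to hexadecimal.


Group into 4-bit nibbles: 0110100110110101
  0110 = 6
  1001 = 9
  1011 = B
  0101 = 5
= 0x69B5


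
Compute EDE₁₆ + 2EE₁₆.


Align and add column by column (LSB to MSB, each column mod 16 with carry):
  0EDE
+ 02EE
  ----
  col 0: E(14) + E(14) + 0 (carry in) = 28 → C(12), carry out 1
  col 1: D(13) + E(14) + 1 (carry in) = 28 → C(12), carry out 1
  col 2: E(14) + 2(2) + 1 (carry in) = 17 → 1(1), carry out 1
  col 3: 0(0) + 0(0) + 1 (carry in) = 1 → 1(1), carry out 0
Reading digits MSB→LSB: 11CC
Strip leading zeros: 11CC
= 0x11CC


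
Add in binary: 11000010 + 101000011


Align and add column by column (LSB to MSB, carry propagating):
  0011000010
+ 0101000011
  ----------
  col 0: 0 + 1 + 0 (carry in) = 1 → bit 1, carry out 0
  col 1: 1 + 1 + 0 (carry in) = 2 → bit 0, carry out 1
  col 2: 0 + 0 + 1 (carry in) = 1 → bit 1, carry out 0
  col 3: 0 + 0 + 0 (carry in) = 0 → bit 0, carry out 0
  col 4: 0 + 0 + 0 (carry in) = 0 → bit 0, carry out 0
  col 5: 0 + 0 + 0 (carry in) = 0 → bit 0, carry out 0
  col 6: 1 + 1 + 0 (carry in) = 2 → bit 0, carry out 1
  col 7: 1 + 0 + 1 (carry in) = 2 → bit 0, carry out 1
  col 8: 0 + 1 + 1 (carry in) = 2 → bit 0, carry out 1
  col 9: 0 + 0 + 1 (carry in) = 1 → bit 1, carry out 0
Reading bits MSB→LSB: 1000000101
Strip leading zeros: 1000000101
= 1000000101


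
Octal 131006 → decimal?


Positional values:
Position 0: 6 × 8^0 = 6
Position 1: 0 × 8^1 = 0
Position 2: 0 × 8^2 = 0
Position 3: 1 × 8^3 = 512
Position 4: 3 × 8^4 = 12288
Position 5: 1 × 8^5 = 32768
Sum = 6 + 0 + 0 + 512 + 12288 + 32768
= 45574


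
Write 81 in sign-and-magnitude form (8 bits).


Sign bit: 0 (positive)
Magnitude: 81 = 1010001
= 01010001


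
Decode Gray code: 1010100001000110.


Gray code: 1010100001000110
MSB stays the same: 1
Each subsequent bit = prev_binary XOR current_gray:
  B[1] = 1 XOR 0 = 1
  B[2] = 1 XOR 1 = 0
  B[3] = 0 XOR 0 = 0
  B[4] = 0 XOR 1 = 1
  B[5] = 1 XOR 0 = 1
  B[6] = 1 XOR 0 = 1
  B[7] = 1 XOR 0 = 1
  B[8] = 1 XOR 0 = 1
  B[9] = 1 XOR 1 = 0
  B[10] = 0 XOR 0 = 0
  B[11] = 0 XOR 0 = 0
  B[12] = 0 XOR 0 = 0
  B[13] = 0 XOR 1 = 1
  B[14] = 1 XOR 1 = 0
  B[15] = 0 XOR 0 = 0
= 1100111110000100 (53124 decimal)


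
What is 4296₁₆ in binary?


Each hex digit → 4 binary bits:
  4 = 0100
  2 = 0010
  9 = 1001
  6 = 0110
Concatenate: 0100 0010 1001 0110
= 0100001010010110


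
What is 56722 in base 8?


Divide by 8 repeatedly:
56722 ÷ 8 = 7090 remainder 2
7090 ÷ 8 = 886 remainder 2
886 ÷ 8 = 110 remainder 6
110 ÷ 8 = 13 remainder 6
13 ÷ 8 = 1 remainder 5
1 ÷ 8 = 0 remainder 1
Reading remainders bottom-up:
= 0o156622


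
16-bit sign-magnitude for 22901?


Sign bit: 0 (positive)
Magnitude: 22901 = 101100101110101
= 0101100101110101


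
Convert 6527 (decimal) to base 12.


Divide by 12 repeatedly:
6527 ÷ 12 = 543 remainder 11
543 ÷ 12 = 45 remainder 3
45 ÷ 12 = 3 remainder 9
3 ÷ 12 = 0 remainder 3
Reading remainders bottom-up:
= 393B


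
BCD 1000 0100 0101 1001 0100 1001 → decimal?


Each 4-bit group → digit:
  1000 → 8
  0100 → 4
  0101 → 5
  1001 → 9
  0100 → 4
  1001 → 9
= 845949


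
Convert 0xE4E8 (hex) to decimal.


Positional values:
Position 0: 8 × 16^0 = 8 × 1 = 8
Position 1: E × 16^1 = 14 × 16 = 224
Position 2: 4 × 16^2 = 4 × 256 = 1024
Position 3: E × 16^3 = 14 × 4096 = 57344
Sum = 8 + 224 + 1024 + 57344
= 58600


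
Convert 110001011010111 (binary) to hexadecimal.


Group into 4-bit nibbles: 0110001011010111
  0110 = 6
  0010 = 2
  1101 = D
  0111 = 7
= 0x62D7


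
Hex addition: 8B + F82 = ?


Align and add column by column (LSB to MSB, each column mod 16 with carry):
  008B
+ 0F82
  ----
  col 0: B(11) + 2(2) + 0 (carry in) = 13 → D(13), carry out 0
  col 1: 8(8) + 8(8) + 0 (carry in) = 16 → 0(0), carry out 1
  col 2: 0(0) + F(15) + 1 (carry in) = 16 → 0(0), carry out 1
  col 3: 0(0) + 0(0) + 1 (carry in) = 1 → 1(1), carry out 0
Reading digits MSB→LSB: 100D
Strip leading zeros: 100D
= 0x100D


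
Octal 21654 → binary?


Each octal digit → 3 binary bits:
  2 = 010
  1 = 001
  6 = 110
  5 = 101
  4 = 100
Concatenate: 010 001 110 101 100
= 010001110101100


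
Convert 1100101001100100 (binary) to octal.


Group into 3-bit groups: 001100101001100100
  001 = 1
  100 = 4
  101 = 5
  001 = 1
  100 = 4
  100 = 4
= 0o145144


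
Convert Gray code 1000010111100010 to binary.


Gray code: 1000010111100010
MSB stays the same: 1
Each subsequent bit = prev_binary XOR current_gray:
  B[1] = 1 XOR 0 = 1
  B[2] = 1 XOR 0 = 1
  B[3] = 1 XOR 0 = 1
  B[4] = 1 XOR 0 = 1
  B[5] = 1 XOR 1 = 0
  B[6] = 0 XOR 0 = 0
  B[7] = 0 XOR 1 = 1
  B[8] = 1 XOR 1 = 0
  B[9] = 0 XOR 1 = 1
  B[10] = 1 XOR 1 = 0
  B[11] = 0 XOR 0 = 0
  B[12] = 0 XOR 0 = 0
  B[13] = 0 XOR 0 = 0
  B[14] = 0 XOR 1 = 1
  B[15] = 1 XOR 0 = 1
= 1111100101000011 (63811 decimal)


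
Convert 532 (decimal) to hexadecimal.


Divide by 16 repeatedly:
532 ÷ 16 = 33 remainder 4 (4)
33 ÷ 16 = 2 remainder 1 (1)
2 ÷ 16 = 0 remainder 2 (2)
Reading remainders bottom-up:
= 0x214


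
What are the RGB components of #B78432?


Hex: #B78432
R = B7₁₆ = 183
G = 84₁₆ = 132
B = 32₁₆ = 50
= RGB(183, 132, 50)


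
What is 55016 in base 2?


Divide by 2 repeatedly:
55016 ÷ 2 = 27508 remainder 0
27508 ÷ 2 = 13754 remainder 0
13754 ÷ 2 = 6877 remainder 0
6877 ÷ 2 = 3438 remainder 1
3438 ÷ 2 = 1719 remainder 0
1719 ÷ 2 = 859 remainder 1
859 ÷ 2 = 429 remainder 1
429 ÷ 2 = 214 remainder 1
214 ÷ 2 = 107 remainder 0
107 ÷ 2 = 53 remainder 1
53 ÷ 2 = 26 remainder 1
26 ÷ 2 = 13 remainder 0
13 ÷ 2 = 6 remainder 1
6 ÷ 2 = 3 remainder 0
3 ÷ 2 = 1 remainder 1
1 ÷ 2 = 0 remainder 1
Reading remainders bottom-up:
= 1101011011101000


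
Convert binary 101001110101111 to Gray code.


Binary: 101001110101111
Gray code: G = B XOR (B >> 1)
B >> 1 = 010100111010111
101001110101111 XOR 010100111010111:
  1 XOR 0 = 1
  0 XOR 1 = 1
  1 XOR 0 = 1
  0 XOR 1 = 1
  0 XOR 0 = 0
  1 XOR 0 = 1
  1 XOR 1 = 0
  1 XOR 1 = 0
  0 XOR 1 = 1
  1 XOR 0 = 1
  0 XOR 1 = 1
  1 XOR 0 = 1
  1 XOR 1 = 0
  1 XOR 1 = 0
  1 XOR 1 = 0
= 111101001111000


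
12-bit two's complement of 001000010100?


Original: 001000010100
Step 1 - Invert all bits: 110111101011
Step 2 - Add 1: 110111101011 + 1
= 110111101100 (represents -532)


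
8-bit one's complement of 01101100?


Original: 01101100
Invert all bits:
  bit 0: 0 → 1
  bit 1: 1 → 0
  bit 2: 1 → 0
  bit 3: 0 → 1
  bit 4: 1 → 0
  bit 5: 1 → 0
  bit 6: 0 → 1
  bit 7: 0 → 1
= 10010011


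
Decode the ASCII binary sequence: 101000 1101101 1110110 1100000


Codes (binary): 101000 1101101 1110110 1100000
Per-code ASCII lookup:
  101000 = 40  (special character) → '('
  1101101 = 109  (range 97-122: lowercase, 109 - 97 = 12) → 'm'
  1110110 = 118  (range 97-122: lowercase, 118 - 97 = 21) → 'v'
  1100000 = 96  (special character) → '`'
= '(mv`'


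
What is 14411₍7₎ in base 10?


Positional values (base 7):
  1 × 7^0 = 1 × 1 = 1
  1 × 7^1 = 1 × 7 = 7
  4 × 7^2 = 4 × 49 = 196
  4 × 7^3 = 4 × 343 = 1372
  1 × 7^4 = 1 × 2401 = 2401
Sum = 1 + 7 + 196 + 1372 + 2401
= 3977


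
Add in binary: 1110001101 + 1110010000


Align and add column by column (LSB to MSB, carry propagating):
  01110001101
+ 01110010000
  -----------
  col 0: 1 + 0 + 0 (carry in) = 1 → bit 1, carry out 0
  col 1: 0 + 0 + 0 (carry in) = 0 → bit 0, carry out 0
  col 2: 1 + 0 + 0 (carry in) = 1 → bit 1, carry out 0
  col 3: 1 + 0 + 0 (carry in) = 1 → bit 1, carry out 0
  col 4: 0 + 1 + 0 (carry in) = 1 → bit 1, carry out 0
  col 5: 0 + 0 + 0 (carry in) = 0 → bit 0, carry out 0
  col 6: 0 + 0 + 0 (carry in) = 0 → bit 0, carry out 0
  col 7: 1 + 1 + 0 (carry in) = 2 → bit 0, carry out 1
  col 8: 1 + 1 + 1 (carry in) = 3 → bit 1, carry out 1
  col 9: 1 + 1 + 1 (carry in) = 3 → bit 1, carry out 1
  col 10: 0 + 0 + 1 (carry in) = 1 → bit 1, carry out 0
Reading bits MSB→LSB: 11100011101
Strip leading zeros: 11100011101
= 11100011101


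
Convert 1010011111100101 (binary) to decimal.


Positional values:
Bit 0: 1 × 2^0 = 1
Bit 2: 1 × 2^2 = 4
Bit 5: 1 × 2^5 = 32
Bit 6: 1 × 2^6 = 64
Bit 7: 1 × 2^7 = 128
Bit 8: 1 × 2^8 = 256
Bit 9: 1 × 2^9 = 512
Bit 10: 1 × 2^10 = 1024
Bit 13: 1 × 2^13 = 8192
Bit 15: 1 × 2^15 = 32768
Sum = 1 + 4 + 32 + 64 + 128 + 256 + 512 + 1024 + 8192 + 32768
= 42981


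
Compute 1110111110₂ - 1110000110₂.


Align and subtract column by column (LSB to MSB, borrowing when needed):
  1110111110
- 1110000110
  ----------
  col 0: (0 - 0 borrow-in) - 0 → 0 - 0 = 0, borrow out 0
  col 1: (1 - 0 borrow-in) - 1 → 1 - 1 = 0, borrow out 0
  col 2: (1 - 0 borrow-in) - 1 → 1 - 1 = 0, borrow out 0
  col 3: (1 - 0 borrow-in) - 0 → 1 - 0 = 1, borrow out 0
  col 4: (1 - 0 borrow-in) - 0 → 1 - 0 = 1, borrow out 0
  col 5: (1 - 0 borrow-in) - 0 → 1 - 0 = 1, borrow out 0
  col 6: (0 - 0 borrow-in) - 0 → 0 - 0 = 0, borrow out 0
  col 7: (1 - 0 borrow-in) - 1 → 1 - 1 = 0, borrow out 0
  col 8: (1 - 0 borrow-in) - 1 → 1 - 1 = 0, borrow out 0
  col 9: (1 - 0 borrow-in) - 1 → 1 - 1 = 0, borrow out 0
Reading bits MSB→LSB: 0000111000
Strip leading zeros: 111000
= 111000


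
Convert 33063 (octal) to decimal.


Positional values:
Position 0: 3 × 8^0 = 3
Position 1: 6 × 8^1 = 48
Position 2: 0 × 8^2 = 0
Position 3: 3 × 8^3 = 1536
Position 4: 3 × 8^4 = 12288
Sum = 3 + 48 + 0 + 1536 + 12288
= 13875


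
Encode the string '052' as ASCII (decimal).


String: '052'  (3 characters)
Per-character ASCII lookup:
  '0': digits start at 48: '0' = 48 + 0 = 48
  '5': digits start at 48: '5' = 48 + 5 = 53
  '2': digits start at 48: '2' = 48 + 2 = 50
= 48 53 50


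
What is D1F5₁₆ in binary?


Each hex digit → 4 binary bits:
  D = 1101
  1 = 0001
  F = 1111
  5 = 0101
Concatenate: 1101 0001 1111 0101
= 1101000111110101


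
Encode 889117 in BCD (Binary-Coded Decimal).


Each digit → 4-bit binary:
  8 → 1000
  8 → 1000
  9 → 1001
  1 → 0001
  1 → 0001
  7 → 0111
= 1000 1000 1001 0001 0001 0111


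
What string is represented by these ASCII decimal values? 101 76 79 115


Codes (decimal): 101 76 79 115
Per-code ASCII lookup:
  101  (range 97-122: lowercase, 101 - 97 = 4) → 'e'
  76  (range 65-90: uppercase, 76 - 65 = 11) → 'L'
  79  (range 65-90: uppercase, 79 - 65 = 14) → 'O'
  115  (range 97-122: lowercase, 115 - 97 = 18) → 's'
= 'eLOs'


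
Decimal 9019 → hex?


Divide by 16 repeatedly:
9019 ÷ 16 = 563 remainder 11 (B)
563 ÷ 16 = 35 remainder 3 (3)
35 ÷ 16 = 2 remainder 3 (3)
2 ÷ 16 = 0 remainder 2 (2)
Reading remainders bottom-up:
= 0x233B


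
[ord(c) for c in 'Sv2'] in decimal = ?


String: 'Sv2'  (3 characters)
Per-character ASCII lookup:
  'S': uppercase starts at 65: 'S' = 65 + 18 = 83
  'v': lowercase starts at 97: 'v' = 97 + 21 = 118
  '2': digits start at 48: '2' = 48 + 2 = 50
= 83 118 50


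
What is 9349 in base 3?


Divide by 3 repeatedly:
9349 ÷ 3 = 3116 remainder 1
3116 ÷ 3 = 1038 remainder 2
1038 ÷ 3 = 346 remainder 0
346 ÷ 3 = 115 remainder 1
115 ÷ 3 = 38 remainder 1
38 ÷ 3 = 12 remainder 2
12 ÷ 3 = 4 remainder 0
4 ÷ 3 = 1 remainder 1
1 ÷ 3 = 0 remainder 1
Reading remainders bottom-up:
= 110211021


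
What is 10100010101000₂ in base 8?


Group into 3-bit groups: 010100010101000
  010 = 2
  100 = 4
  010 = 2
  101 = 5
  000 = 0
= 0o24250


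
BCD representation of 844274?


Each digit → 4-bit binary:
  8 → 1000
  4 → 0100
  4 → 0100
  2 → 0010
  7 → 0111
  4 → 0100
= 1000 0100 0100 0010 0111 0100


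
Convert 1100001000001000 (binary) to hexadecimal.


Group into 4-bit nibbles: 1100001000001000
  1100 = C
  0010 = 2
  0000 = 0
  1000 = 8
= 0xC208


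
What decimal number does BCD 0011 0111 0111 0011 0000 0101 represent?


Each 4-bit group → digit:
  0011 → 3
  0111 → 7
  0111 → 7
  0011 → 3
  0000 → 0
  0101 → 5
= 377305


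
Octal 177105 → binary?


Each octal digit → 3 binary bits:
  1 = 001
  7 = 111
  7 = 111
  1 = 001
  0 = 000
  5 = 101
Concatenate: 001 111 111 001 000 101
= 001111111001000101


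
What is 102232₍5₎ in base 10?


Positional values (base 5):
  2 × 5^0 = 2 × 1 = 2
  3 × 5^1 = 3 × 5 = 15
  2 × 5^2 = 2 × 25 = 50
  2 × 5^3 = 2 × 125 = 250
  0 × 5^4 = 0 × 625 = 0
  1 × 5^5 = 1 × 3125 = 3125
Sum = 2 + 15 + 50 + 250 + 0 + 3125
= 3442


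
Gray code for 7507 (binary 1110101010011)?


Binary: 1110101010011
Gray code: G = B XOR (B >> 1)
B >> 1 = 0111010101001
1110101010011 XOR 0111010101001:
  1 XOR 0 = 1
  1 XOR 1 = 0
  1 XOR 1 = 0
  0 XOR 1 = 1
  1 XOR 0 = 1
  0 XOR 1 = 1
  1 XOR 0 = 1
  0 XOR 1 = 1
  1 XOR 0 = 1
  0 XOR 1 = 1
  0 XOR 0 = 0
  1 XOR 0 = 1
  1 XOR 1 = 0
= 1001111111010


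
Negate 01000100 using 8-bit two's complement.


Original: 01000100
Step 1 - Invert all bits: 10111011
Step 2 - Add 1: 10111011 + 1
= 10111100 (represents -68)


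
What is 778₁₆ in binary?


Each hex digit → 4 binary bits:
  7 = 0111
  7 = 0111
  8 = 1000
Concatenate: 0111 0111 1000
= 011101111000


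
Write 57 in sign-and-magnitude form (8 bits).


Sign bit: 0 (positive)
Magnitude: 57 = 0111001
= 00111001


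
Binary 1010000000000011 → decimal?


Positional values:
Bit 0: 1 × 2^0 = 1
Bit 1: 1 × 2^1 = 2
Bit 13: 1 × 2^13 = 8192
Bit 15: 1 × 2^15 = 32768
Sum = 1 + 2 + 8192 + 32768
= 40963


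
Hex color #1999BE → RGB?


Hex: #1999BE
R = 19₁₆ = 25
G = 99₁₆ = 153
B = BE₁₆ = 190
= RGB(25, 153, 190)


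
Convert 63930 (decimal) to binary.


Divide by 2 repeatedly:
63930 ÷ 2 = 31965 remainder 0
31965 ÷ 2 = 15982 remainder 1
15982 ÷ 2 = 7991 remainder 0
7991 ÷ 2 = 3995 remainder 1
3995 ÷ 2 = 1997 remainder 1
1997 ÷ 2 = 998 remainder 1
998 ÷ 2 = 499 remainder 0
499 ÷ 2 = 249 remainder 1
249 ÷ 2 = 124 remainder 1
124 ÷ 2 = 62 remainder 0
62 ÷ 2 = 31 remainder 0
31 ÷ 2 = 15 remainder 1
15 ÷ 2 = 7 remainder 1
7 ÷ 2 = 3 remainder 1
3 ÷ 2 = 1 remainder 1
1 ÷ 2 = 0 remainder 1
Reading remainders bottom-up:
= 1111100110111010


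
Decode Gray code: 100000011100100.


Gray code: 100000011100100
MSB stays the same: 1
Each subsequent bit = prev_binary XOR current_gray:
  B[1] = 1 XOR 0 = 1
  B[2] = 1 XOR 0 = 1
  B[3] = 1 XOR 0 = 1
  B[4] = 1 XOR 0 = 1
  B[5] = 1 XOR 0 = 1
  B[6] = 1 XOR 0 = 1
  B[7] = 1 XOR 1 = 0
  B[8] = 0 XOR 1 = 1
  B[9] = 1 XOR 1 = 0
  B[10] = 0 XOR 0 = 0
  B[11] = 0 XOR 0 = 0
  B[12] = 0 XOR 1 = 1
  B[13] = 1 XOR 0 = 1
  B[14] = 1 XOR 0 = 1
= 111111101000111 (32583 decimal)


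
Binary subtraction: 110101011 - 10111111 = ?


Align and subtract column by column (LSB to MSB, borrowing when needed):
  110101011
- 010111111
  ---------
  col 0: (1 - 0 borrow-in) - 1 → 1 - 1 = 0, borrow out 0
  col 1: (1 - 0 borrow-in) - 1 → 1 - 1 = 0, borrow out 0
  col 2: (0 - 0 borrow-in) - 1 → borrow from next column: (0+2) - 1 = 1, borrow out 1
  col 3: (1 - 1 borrow-in) - 1 → borrow from next column: (0+2) - 1 = 1, borrow out 1
  col 4: (0 - 1 borrow-in) - 1 → borrow from next column: (-1+2) - 1 = 0, borrow out 1
  col 5: (1 - 1 borrow-in) - 1 → borrow from next column: (0+2) - 1 = 1, borrow out 1
  col 6: (0 - 1 borrow-in) - 0 → borrow from next column: (-1+2) - 0 = 1, borrow out 1
  col 7: (1 - 1 borrow-in) - 1 → borrow from next column: (0+2) - 1 = 1, borrow out 1
  col 8: (1 - 1 borrow-in) - 0 → 0 - 0 = 0, borrow out 0
Reading bits MSB→LSB: 011101100
Strip leading zeros: 11101100
= 11101100


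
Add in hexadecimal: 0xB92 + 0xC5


Align and add column by column (LSB to MSB, each column mod 16 with carry):
  0B92
+ 00C5
  ----
  col 0: 2(2) + 5(5) + 0 (carry in) = 7 → 7(7), carry out 0
  col 1: 9(9) + C(12) + 0 (carry in) = 21 → 5(5), carry out 1
  col 2: B(11) + 0(0) + 1 (carry in) = 12 → C(12), carry out 0
  col 3: 0(0) + 0(0) + 0 (carry in) = 0 → 0(0), carry out 0
Reading digits MSB→LSB: 0C57
Strip leading zeros: C57
= 0xC57


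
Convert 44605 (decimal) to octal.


Divide by 8 repeatedly:
44605 ÷ 8 = 5575 remainder 5
5575 ÷ 8 = 696 remainder 7
696 ÷ 8 = 87 remainder 0
87 ÷ 8 = 10 remainder 7
10 ÷ 8 = 1 remainder 2
1 ÷ 8 = 0 remainder 1
Reading remainders bottom-up:
= 0o127075


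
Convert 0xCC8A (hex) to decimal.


Positional values:
Position 0: A × 16^0 = 10 × 1 = 10
Position 1: 8 × 16^1 = 8 × 16 = 128
Position 2: C × 16^2 = 12 × 256 = 3072
Position 3: C × 16^3 = 12 × 4096 = 49152
Sum = 10 + 128 + 3072 + 49152
= 52362


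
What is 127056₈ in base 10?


Positional values:
Position 0: 6 × 8^0 = 6
Position 1: 5 × 8^1 = 40
Position 2: 0 × 8^2 = 0
Position 3: 7 × 8^3 = 3584
Position 4: 2 × 8^4 = 8192
Position 5: 1 × 8^5 = 32768
Sum = 6 + 40 + 0 + 3584 + 8192 + 32768
= 44590


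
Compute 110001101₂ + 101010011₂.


Align and add column by column (LSB to MSB, carry propagating):
  0110001101
+ 0101010011
  ----------
  col 0: 1 + 1 + 0 (carry in) = 2 → bit 0, carry out 1
  col 1: 0 + 1 + 1 (carry in) = 2 → bit 0, carry out 1
  col 2: 1 + 0 + 1 (carry in) = 2 → bit 0, carry out 1
  col 3: 1 + 0 + 1 (carry in) = 2 → bit 0, carry out 1
  col 4: 0 + 1 + 1 (carry in) = 2 → bit 0, carry out 1
  col 5: 0 + 0 + 1 (carry in) = 1 → bit 1, carry out 0
  col 6: 0 + 1 + 0 (carry in) = 1 → bit 1, carry out 0
  col 7: 1 + 0 + 0 (carry in) = 1 → bit 1, carry out 0
  col 8: 1 + 1 + 0 (carry in) = 2 → bit 0, carry out 1
  col 9: 0 + 0 + 1 (carry in) = 1 → bit 1, carry out 0
Reading bits MSB→LSB: 1011100000
Strip leading zeros: 1011100000
= 1011100000


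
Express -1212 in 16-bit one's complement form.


Original: 0000010010111100
Invert all bits:
  bit 0: 0 → 1
  bit 1: 0 → 1
  bit 2: 0 → 1
  bit 3: 0 → 1
  bit 4: 0 → 1
  bit 5: 1 → 0
  bit 6: 0 → 1
  bit 7: 0 → 1
  bit 8: 1 → 0
  bit 9: 0 → 1
  bit 10: 1 → 0
  bit 11: 1 → 0
  bit 12: 1 → 0
  bit 13: 1 → 0
  bit 14: 0 → 1
  bit 15: 0 → 1
= 1111101101000011


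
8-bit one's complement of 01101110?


Original: 01101110
Invert all bits:
  bit 0: 0 → 1
  bit 1: 1 → 0
  bit 2: 1 → 0
  bit 3: 0 → 1
  bit 4: 1 → 0
  bit 5: 1 → 0
  bit 6: 1 → 0
  bit 7: 0 → 1
= 10010001


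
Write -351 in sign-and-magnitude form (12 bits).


Sign bit: 1 (negative)
Magnitude: 351 = 00101011111
= 100101011111


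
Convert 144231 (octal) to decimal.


Positional values:
Position 0: 1 × 8^0 = 1
Position 1: 3 × 8^1 = 24
Position 2: 2 × 8^2 = 128
Position 3: 4 × 8^3 = 2048
Position 4: 4 × 8^4 = 16384
Position 5: 1 × 8^5 = 32768
Sum = 1 + 24 + 128 + 2048 + 16384 + 32768
= 51353


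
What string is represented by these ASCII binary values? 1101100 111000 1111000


Codes (binary): 1101100 111000 1111000
Per-code ASCII lookup:
  1101100 = 108  (range 97-122: lowercase, 108 - 97 = 11) → 'l'
  111000 = 56  (range 48-57: digits, 56 - 48 = 8) → '8'
  1111000 = 120  (range 97-122: lowercase, 120 - 97 = 23) → 'x'
= 'l8x'


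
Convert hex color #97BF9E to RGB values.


Hex: #97BF9E
R = 97₁₆ = 151
G = BF₁₆ = 191
B = 9E₁₆ = 158
= RGB(151, 191, 158)


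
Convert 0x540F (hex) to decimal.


Positional values:
Position 0: F × 16^0 = 15 × 1 = 15
Position 1: 0 × 16^1 = 0 × 16 = 0
Position 2: 4 × 16^2 = 4 × 256 = 1024
Position 3: 5 × 16^3 = 5 × 4096 = 20480
Sum = 15 + 0 + 1024 + 20480
= 21519


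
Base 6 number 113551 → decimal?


Positional values (base 6):
  1 × 6^0 = 1 × 1 = 1
  5 × 6^1 = 5 × 6 = 30
  5 × 6^2 = 5 × 36 = 180
  3 × 6^3 = 3 × 216 = 648
  1 × 6^4 = 1 × 1296 = 1296
  1 × 6^5 = 1 × 7776 = 7776
Sum = 1 + 30 + 180 + 648 + 1296 + 7776
= 9931


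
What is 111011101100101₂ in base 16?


Group into 4-bit nibbles: 0111011101100101
  0111 = 7
  0111 = 7
  0110 = 6
  0101 = 5
= 0x7765


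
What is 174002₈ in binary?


Each octal digit → 3 binary bits:
  1 = 001
  7 = 111
  4 = 100
  0 = 000
  0 = 000
  2 = 010
Concatenate: 001 111 100 000 000 010
= 001111100000000010


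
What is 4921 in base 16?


Divide by 16 repeatedly:
4921 ÷ 16 = 307 remainder 9 (9)
307 ÷ 16 = 19 remainder 3 (3)
19 ÷ 16 = 1 remainder 3 (3)
1 ÷ 16 = 0 remainder 1 (1)
Reading remainders bottom-up:
= 0x1339


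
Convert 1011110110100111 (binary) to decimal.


Positional values:
Bit 0: 1 × 2^0 = 1
Bit 1: 1 × 2^1 = 2
Bit 2: 1 × 2^2 = 4
Bit 5: 1 × 2^5 = 32
Bit 7: 1 × 2^7 = 128
Bit 8: 1 × 2^8 = 256
Bit 10: 1 × 2^10 = 1024
Bit 11: 1 × 2^11 = 2048
Bit 12: 1 × 2^12 = 4096
Bit 13: 1 × 2^13 = 8192
Bit 15: 1 × 2^15 = 32768
Sum = 1 + 2 + 4 + 32 + 128 + 256 + 1024 + 2048 + 4096 + 8192 + 32768
= 48551


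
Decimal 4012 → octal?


Divide by 8 repeatedly:
4012 ÷ 8 = 501 remainder 4
501 ÷ 8 = 62 remainder 5
62 ÷ 8 = 7 remainder 6
7 ÷ 8 = 0 remainder 7
Reading remainders bottom-up:
= 0o7654


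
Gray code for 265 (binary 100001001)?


Binary: 100001001
Gray code: G = B XOR (B >> 1)
B >> 1 = 010000100
100001001 XOR 010000100:
  1 XOR 0 = 1
  0 XOR 1 = 1
  0 XOR 0 = 0
  0 XOR 0 = 0
  0 XOR 0 = 0
  1 XOR 0 = 1
  0 XOR 1 = 1
  0 XOR 0 = 0
  1 XOR 0 = 1
= 110001101
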